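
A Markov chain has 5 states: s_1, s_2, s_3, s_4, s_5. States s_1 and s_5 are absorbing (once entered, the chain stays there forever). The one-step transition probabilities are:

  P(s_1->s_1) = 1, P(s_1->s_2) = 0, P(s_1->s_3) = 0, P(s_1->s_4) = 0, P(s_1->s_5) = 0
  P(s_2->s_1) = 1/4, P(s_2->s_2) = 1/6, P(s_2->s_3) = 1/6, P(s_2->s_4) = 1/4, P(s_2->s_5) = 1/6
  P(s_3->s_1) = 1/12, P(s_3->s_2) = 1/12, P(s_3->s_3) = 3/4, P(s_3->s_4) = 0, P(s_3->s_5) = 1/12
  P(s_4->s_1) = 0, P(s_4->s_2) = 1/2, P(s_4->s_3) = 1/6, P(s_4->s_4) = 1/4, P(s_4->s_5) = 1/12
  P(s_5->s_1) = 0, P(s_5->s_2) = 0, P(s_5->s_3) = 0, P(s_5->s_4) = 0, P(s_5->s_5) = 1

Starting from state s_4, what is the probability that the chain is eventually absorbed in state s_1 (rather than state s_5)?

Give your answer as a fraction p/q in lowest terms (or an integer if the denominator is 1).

Let a_i = P(absorbed in s_1 | start in state i).
Boundary conditions: a_s_1 = 1, a_s_5 = 0.
For each transient state i, a_i = sum_j P(i->j) * a_j:
  a_s_2 = 1/4*a_s_1 + 1/6*a_s_2 + 1/6*a_s_3 + 1/4*a_s_4 + 1/6*a_s_5
  a_s_3 = 1/12*a_s_1 + 1/12*a_s_2 + 3/4*a_s_3 + 0*a_s_4 + 1/12*a_s_5
  a_s_4 = 0*a_s_1 + 1/2*a_s_2 + 1/6*a_s_3 + 1/4*a_s_4 + 1/12*a_s_5

Substituting a_s_1 = 1 and a_s_5 = 0, rearrange to (I - Q) a = r where r[i] = P(i -> s_1):
  [5/6, -1/6, -1/4] . (a_s_2, a_s_3, a_s_4) = 1/4
  [-1/12, 1/4, 0] . (a_s_2, a_s_3, a_s_4) = 1/12
  [-1/2, -1/6, 3/4] . (a_s_2, a_s_3, a_s_4) = 0

Solving yields:
  a_s_2 = 35/64
  a_s_3 = 33/64
  a_s_4 = 23/48

Starting state is s_4, so the absorption probability is a_s_4 = 23/48.

Answer: 23/48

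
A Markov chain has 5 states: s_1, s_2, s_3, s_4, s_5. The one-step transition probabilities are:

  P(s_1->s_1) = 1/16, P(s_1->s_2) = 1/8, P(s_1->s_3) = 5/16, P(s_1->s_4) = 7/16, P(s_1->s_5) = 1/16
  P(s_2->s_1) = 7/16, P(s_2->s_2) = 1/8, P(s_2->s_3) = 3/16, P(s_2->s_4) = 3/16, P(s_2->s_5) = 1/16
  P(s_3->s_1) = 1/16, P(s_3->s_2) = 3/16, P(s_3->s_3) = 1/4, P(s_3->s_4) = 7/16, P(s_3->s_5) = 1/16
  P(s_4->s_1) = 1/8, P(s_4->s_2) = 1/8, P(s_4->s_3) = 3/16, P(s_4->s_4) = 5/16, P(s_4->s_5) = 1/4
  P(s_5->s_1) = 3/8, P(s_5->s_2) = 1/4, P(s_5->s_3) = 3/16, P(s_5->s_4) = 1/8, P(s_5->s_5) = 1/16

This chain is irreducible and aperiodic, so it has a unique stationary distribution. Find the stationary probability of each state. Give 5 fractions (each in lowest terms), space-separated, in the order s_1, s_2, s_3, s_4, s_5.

The stationary distribution satisfies pi = pi * P, i.e.:
  pi_s_1 = 1/16*pi_s_1 + 7/16*pi_s_2 + 1/16*pi_s_3 + 1/8*pi_s_4 + 3/8*pi_s_5
  pi_s_2 = 1/8*pi_s_1 + 1/8*pi_s_2 + 3/16*pi_s_3 + 1/8*pi_s_4 + 1/4*pi_s_5
  pi_s_3 = 5/16*pi_s_1 + 3/16*pi_s_2 + 1/4*pi_s_3 + 3/16*pi_s_4 + 3/16*pi_s_5
  pi_s_4 = 7/16*pi_s_1 + 3/16*pi_s_2 + 7/16*pi_s_3 + 5/16*pi_s_4 + 1/8*pi_s_5
  pi_s_5 = 1/16*pi_s_1 + 1/16*pi_s_2 + 1/16*pi_s_3 + 1/4*pi_s_4 + 1/16*pi_s_5
with normalization: pi_s_1 + pi_s_2 + pi_s_3 + pi_s_4 + pi_s_5 = 1.

Using the first 4 balance equations plus normalization, the linear system A*pi = b is:
  [-15/16, 7/16, 1/16, 1/8, 3/8] . pi = 0
  [1/8, -7/8, 3/16, 1/8, 1/4] . pi = 0
  [5/16, 3/16, -3/4, 3/16, 3/16] . pi = 0
  [7/16, 3/16, 7/16, -11/16, 1/8] . pi = 0
  [1, 1, 1, 1, 1] . pi = 1

Solving yields:
  pi_s_1 = 14883/83278
  pi_s_2 = 12851/83278
  pi_s_3 = 9320/41639
  pi_s_4 = 13347/41639
  pi_s_5 = 5105/41639

Verification (pi * P):
  14883/83278*1/16 + 12851/83278*7/16 + 9320/41639*1/16 + 13347/41639*1/8 + 5105/41639*3/8 = 14883/83278 = pi_s_1  (ok)
  14883/83278*1/8 + 12851/83278*1/8 + 9320/41639*3/16 + 13347/41639*1/8 + 5105/41639*1/4 = 12851/83278 = pi_s_2  (ok)
  14883/83278*5/16 + 12851/83278*3/16 + 9320/41639*1/4 + 13347/41639*3/16 + 5105/41639*3/16 = 9320/41639 = pi_s_3  (ok)
  14883/83278*7/16 + 12851/83278*3/16 + 9320/41639*7/16 + 13347/41639*5/16 + 5105/41639*1/8 = 13347/41639 = pi_s_4  (ok)
  14883/83278*1/16 + 12851/83278*1/16 + 9320/41639*1/16 + 13347/41639*1/4 + 5105/41639*1/16 = 5105/41639 = pi_s_5  (ok)

Answer: 14883/83278 12851/83278 9320/41639 13347/41639 5105/41639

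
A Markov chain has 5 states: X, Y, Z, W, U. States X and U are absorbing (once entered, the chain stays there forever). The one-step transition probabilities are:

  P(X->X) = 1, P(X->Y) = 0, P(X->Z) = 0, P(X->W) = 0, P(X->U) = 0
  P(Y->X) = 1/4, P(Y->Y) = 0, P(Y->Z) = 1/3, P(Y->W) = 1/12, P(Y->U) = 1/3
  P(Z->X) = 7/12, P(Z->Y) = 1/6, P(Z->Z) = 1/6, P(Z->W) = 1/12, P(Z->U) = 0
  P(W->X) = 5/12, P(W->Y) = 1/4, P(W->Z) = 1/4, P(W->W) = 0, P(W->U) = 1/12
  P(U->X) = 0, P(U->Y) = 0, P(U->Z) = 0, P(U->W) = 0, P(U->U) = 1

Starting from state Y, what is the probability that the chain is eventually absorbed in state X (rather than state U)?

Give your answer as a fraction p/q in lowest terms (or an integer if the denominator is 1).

Answer: 389/630

Derivation:
Let a_i = P(absorbed in X | start in state i).
Boundary conditions: a_X = 1, a_U = 0.
For each transient state i, a_i = sum_j P(i->j) * a_j:
  a_Y = 1/4*a_X + 0*a_Y + 1/3*a_Z + 1/12*a_W + 1/3*a_U
  a_Z = 7/12*a_X + 1/6*a_Y + 1/6*a_Z + 1/12*a_W + 0*a_U
  a_W = 5/12*a_X + 1/4*a_Y + 1/4*a_Z + 0*a_W + 1/12*a_U

Substituting a_X = 1 and a_U = 0, rearrange to (I - Q) a = r where r[i] = P(i -> X):
  [1, -1/3, -1/12] . (a_Y, a_Z, a_W) = 1/4
  [-1/6, 5/6, -1/12] . (a_Y, a_Z, a_W) = 7/12
  [-1/4, -1/4, 1] . (a_Y, a_Z, a_W) = 5/12

Solving yields:
  a_Y = 389/630
  a_Z = 569/630
  a_W = 251/315

Starting state is Y, so the absorption probability is a_Y = 389/630.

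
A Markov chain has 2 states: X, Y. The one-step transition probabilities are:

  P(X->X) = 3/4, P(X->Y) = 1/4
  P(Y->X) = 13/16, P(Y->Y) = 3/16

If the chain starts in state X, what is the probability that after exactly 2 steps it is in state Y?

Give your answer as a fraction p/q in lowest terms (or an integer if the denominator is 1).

Answer: 15/64

Derivation:
Computing P^2 by repeated multiplication:
P^1 =
  X: [3/4, 1/4]
  Y: [13/16, 3/16]
P^2 =
  X: [49/64, 15/64]
  Y: [195/256, 61/256]

(P^2)[X -> Y] = 15/64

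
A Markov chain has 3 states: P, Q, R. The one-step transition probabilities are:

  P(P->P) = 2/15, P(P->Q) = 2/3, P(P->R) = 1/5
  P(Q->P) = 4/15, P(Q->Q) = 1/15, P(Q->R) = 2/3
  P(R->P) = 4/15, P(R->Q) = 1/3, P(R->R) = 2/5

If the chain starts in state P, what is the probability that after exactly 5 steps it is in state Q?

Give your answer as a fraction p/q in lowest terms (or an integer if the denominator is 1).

Answer: 49817/151875

Derivation:
Computing P^5 by repeated multiplication:
P^1 =
  P: [2/15, 2/3, 1/5]
  Q: [4/15, 1/15, 2/3]
  R: [4/15, 1/3, 2/5]
P^2 =
  P: [56/225, 1/5, 124/225]
  Q: [52/225, 91/225, 82/225]
  R: [52/225, 1/3, 98/225]
P^3 =
  P: [788/3375, 49/135, 454/1125]
  Q: [796/3375, 1021/3375, 1558/3375]
  R: [796/3375, 217/675, 166/375]
P^4 =
  P: [11924/50625, 1061/3375, 22786/50625]
  Q: [11908/50625, 16771/50625, 21946/50625]
  R: [11908/50625, 367/1125, 22202/50625]
P^5 =
  P: [178652/759375, 49817/151875, 110546/253125]
  Q: [178684/759375, 245581/759375, 67022/151875]
  R: [178684/759375, 49321/151875, 111362/253125]

(P^5)[P -> Q] = 49817/151875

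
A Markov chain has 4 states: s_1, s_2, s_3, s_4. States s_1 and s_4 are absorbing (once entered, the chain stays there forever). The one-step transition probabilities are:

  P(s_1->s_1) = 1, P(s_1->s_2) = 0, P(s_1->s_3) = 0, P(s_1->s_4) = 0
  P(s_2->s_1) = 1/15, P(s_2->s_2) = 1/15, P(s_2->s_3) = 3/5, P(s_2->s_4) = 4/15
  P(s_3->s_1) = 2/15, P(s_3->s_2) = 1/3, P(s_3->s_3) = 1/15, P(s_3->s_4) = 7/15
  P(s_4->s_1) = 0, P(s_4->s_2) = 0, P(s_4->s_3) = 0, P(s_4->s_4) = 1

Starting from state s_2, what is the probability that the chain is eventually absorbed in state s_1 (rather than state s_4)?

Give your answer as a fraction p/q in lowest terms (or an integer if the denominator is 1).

Answer: 32/151

Derivation:
Let a_i = P(absorbed in s_1 | start in state i).
Boundary conditions: a_s_1 = 1, a_s_4 = 0.
For each transient state i, a_i = sum_j P(i->j) * a_j:
  a_s_2 = 1/15*a_s_1 + 1/15*a_s_2 + 3/5*a_s_3 + 4/15*a_s_4
  a_s_3 = 2/15*a_s_1 + 1/3*a_s_2 + 1/15*a_s_3 + 7/15*a_s_4

Substituting a_s_1 = 1 and a_s_4 = 0, rearrange to (I - Q) a = r where r[i] = P(i -> s_1):
  [14/15, -3/5] . (a_s_2, a_s_3) = 1/15
  [-1/3, 14/15] . (a_s_2, a_s_3) = 2/15

Solving yields:
  a_s_2 = 32/151
  a_s_3 = 33/151

Starting state is s_2, so the absorption probability is a_s_2 = 32/151.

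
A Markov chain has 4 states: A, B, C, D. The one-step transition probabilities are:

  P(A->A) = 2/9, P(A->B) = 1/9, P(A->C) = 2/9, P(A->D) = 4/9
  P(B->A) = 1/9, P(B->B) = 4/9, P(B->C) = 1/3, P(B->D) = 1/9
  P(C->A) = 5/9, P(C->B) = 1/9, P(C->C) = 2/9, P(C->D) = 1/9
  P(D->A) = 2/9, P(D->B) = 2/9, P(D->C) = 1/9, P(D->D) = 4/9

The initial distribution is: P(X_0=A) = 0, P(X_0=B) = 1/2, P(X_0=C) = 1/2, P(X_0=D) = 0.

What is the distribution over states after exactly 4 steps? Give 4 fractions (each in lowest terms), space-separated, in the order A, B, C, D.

Propagating the distribution step by step (d_{t+1} = d_t * P):
d_0 = (A=0, B=1/2, C=1/2, D=0)
  d_1[A] = 0*2/9 + 1/2*1/9 + 1/2*5/9 + 0*2/9 = 1/3
  d_1[B] = 0*1/9 + 1/2*4/9 + 1/2*1/9 + 0*2/9 = 5/18
  d_1[C] = 0*2/9 + 1/2*1/3 + 1/2*2/9 + 0*1/9 = 5/18
  d_1[D] = 0*4/9 + 1/2*1/9 + 1/2*1/9 + 0*4/9 = 1/9
d_1 = (A=1/3, B=5/18, C=5/18, D=1/9)
  d_2[A] = 1/3*2/9 + 5/18*1/9 + 5/18*5/9 + 1/9*2/9 = 23/81
  d_2[B] = 1/3*1/9 + 5/18*4/9 + 5/18*1/9 + 1/9*2/9 = 35/162
  d_2[C] = 1/3*2/9 + 5/18*1/3 + 5/18*2/9 + 1/9*1/9 = 13/54
  d_2[D] = 1/3*4/9 + 5/18*1/9 + 5/18*1/9 + 1/9*4/9 = 7/27
d_2 = (A=23/81, B=35/162, C=13/54, D=7/27)
  d_3[A] = 23/81*2/9 + 35/162*1/9 + 13/54*5/9 + 7/27*2/9 = 203/729
  d_3[B] = 23/81*1/9 + 35/162*4/9 + 13/54*1/9 + 7/27*2/9 = 103/486
  d_3[C] = 23/81*2/9 + 35/162*1/3 + 13/54*2/9 + 7/27*1/9 = 317/1458
  d_3[D] = 23/81*4/9 + 35/162*1/9 + 13/54*1/9 + 7/27*4/9 = 71/243
d_3 = (A=203/729, B=103/486, C=317/1458, D=71/243)
  d_4[A] = 203/729*2/9 + 103/486*1/9 + 317/1458*5/9 + 71/243*2/9 = 593/2187
  d_4[B] = 203/729*1/9 + 103/486*4/9 + 317/1458*1/9 + 71/243*2/9 = 937/4374
  d_4[C] = 203/729*2/9 + 103/486*1/3 + 317/1458*2/9 + 71/243*1/9 = 311/1458
  d_4[D] = 203/729*4/9 + 103/486*1/9 + 317/1458*1/9 + 71/243*4/9 = 659/2187
d_4 = (A=593/2187, B=937/4374, C=311/1458, D=659/2187)

Answer: 593/2187 937/4374 311/1458 659/2187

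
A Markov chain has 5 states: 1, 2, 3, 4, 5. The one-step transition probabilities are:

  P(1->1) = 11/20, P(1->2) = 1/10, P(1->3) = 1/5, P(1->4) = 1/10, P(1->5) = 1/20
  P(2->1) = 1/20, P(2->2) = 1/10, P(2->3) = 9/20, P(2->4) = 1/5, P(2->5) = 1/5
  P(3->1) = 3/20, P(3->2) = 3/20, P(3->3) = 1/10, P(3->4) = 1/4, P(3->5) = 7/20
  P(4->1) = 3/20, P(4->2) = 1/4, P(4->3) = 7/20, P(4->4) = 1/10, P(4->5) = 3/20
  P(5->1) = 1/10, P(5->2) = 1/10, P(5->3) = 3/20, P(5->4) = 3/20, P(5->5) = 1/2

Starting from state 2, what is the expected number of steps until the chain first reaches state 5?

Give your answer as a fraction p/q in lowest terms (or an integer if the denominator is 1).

Answer: 25160/5157

Derivation:
Let h_i = expected steps to first reach 5 from state i.
Boundary: h_5 = 0.
First-step equations for the other states:
  h_1 = 1 + 11/20*h_1 + 1/10*h_2 + 1/5*h_3 + 1/10*h_4 + 1/20*h_5
  h_2 = 1 + 1/20*h_1 + 1/10*h_2 + 9/20*h_3 + 1/5*h_4 + 1/5*h_5
  h_3 = 1 + 3/20*h_1 + 3/20*h_2 + 1/10*h_3 + 1/4*h_4 + 7/20*h_5
  h_4 = 1 + 3/20*h_1 + 1/4*h_2 + 7/20*h_3 + 1/10*h_4 + 3/20*h_5

Substituting h_5 = 0 and rearranging gives the linear system (I - Q) h = 1:
  [9/20, -1/10, -1/5, -1/10] . (h_1, h_2, h_3, h_4) = 1
  [-1/20, 9/10, -9/20, -1/5] . (h_1, h_2, h_3, h_4) = 1
  [-3/20, -3/20, 9/10, -1/4] . (h_1, h_2, h_3, h_4) = 1
  [-3/20, -1/4, -7/20, 9/10] . (h_1, h_2, h_3, h_4) = 1

Solving yields:
  h_1 = 11116/1719
  h_2 = 25160/5157
  h_3 = 23048/5157
  h_4 = 9080/1719

Starting state is 2, so the expected hitting time is h_2 = 25160/5157.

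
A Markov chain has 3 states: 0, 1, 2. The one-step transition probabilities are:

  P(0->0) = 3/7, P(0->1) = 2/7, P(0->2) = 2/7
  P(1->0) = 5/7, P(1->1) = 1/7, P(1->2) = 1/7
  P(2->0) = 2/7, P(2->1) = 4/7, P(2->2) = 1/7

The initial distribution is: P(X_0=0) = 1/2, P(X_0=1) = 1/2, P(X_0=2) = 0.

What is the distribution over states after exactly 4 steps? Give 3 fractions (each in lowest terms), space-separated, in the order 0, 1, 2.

Propagating the distribution step by step (d_{t+1} = d_t * P):
d_0 = (0=1/2, 1=1/2, 2=0)
  d_1[0] = 1/2*3/7 + 1/2*5/7 + 0*2/7 = 4/7
  d_1[1] = 1/2*2/7 + 1/2*1/7 + 0*4/7 = 3/14
  d_1[2] = 1/2*2/7 + 1/2*1/7 + 0*1/7 = 3/14
d_1 = (0=4/7, 1=3/14, 2=3/14)
  d_2[0] = 4/7*3/7 + 3/14*5/7 + 3/14*2/7 = 45/98
  d_2[1] = 4/7*2/7 + 3/14*1/7 + 3/14*4/7 = 31/98
  d_2[2] = 4/7*2/7 + 3/14*1/7 + 3/14*1/7 = 11/49
d_2 = (0=45/98, 1=31/98, 2=11/49)
  d_3[0] = 45/98*3/7 + 31/98*5/7 + 11/49*2/7 = 167/343
  d_3[1] = 45/98*2/7 + 31/98*1/7 + 11/49*4/7 = 209/686
  d_3[2] = 45/98*2/7 + 31/98*1/7 + 11/49*1/7 = 143/686
d_3 = (0=167/343, 1=209/686, 2=143/686)
  d_4[0] = 167/343*3/7 + 209/686*5/7 + 143/686*2/7 = 2333/4802
  d_4[1] = 167/343*2/7 + 209/686*1/7 + 143/686*4/7 = 207/686
  d_4[2] = 167/343*2/7 + 209/686*1/7 + 143/686*1/7 = 510/2401
d_4 = (0=2333/4802, 1=207/686, 2=510/2401)

Answer: 2333/4802 207/686 510/2401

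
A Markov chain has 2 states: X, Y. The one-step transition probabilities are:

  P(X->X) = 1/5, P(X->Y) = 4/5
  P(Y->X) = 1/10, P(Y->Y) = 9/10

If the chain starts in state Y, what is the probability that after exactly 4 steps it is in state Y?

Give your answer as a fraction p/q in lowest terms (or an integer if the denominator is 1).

Computing P^4 by repeated multiplication:
P^1 =
  X: [1/5, 4/5]
  Y: [1/10, 9/10]
P^2 =
  X: [3/25, 22/25]
  Y: [11/100, 89/100]
P^3 =
  X: [14/125, 111/125]
  Y: [111/1000, 889/1000]
P^4 =
  X: [139/1250, 1111/1250]
  Y: [1111/10000, 8889/10000]

(P^4)[Y -> Y] = 8889/10000

Answer: 8889/10000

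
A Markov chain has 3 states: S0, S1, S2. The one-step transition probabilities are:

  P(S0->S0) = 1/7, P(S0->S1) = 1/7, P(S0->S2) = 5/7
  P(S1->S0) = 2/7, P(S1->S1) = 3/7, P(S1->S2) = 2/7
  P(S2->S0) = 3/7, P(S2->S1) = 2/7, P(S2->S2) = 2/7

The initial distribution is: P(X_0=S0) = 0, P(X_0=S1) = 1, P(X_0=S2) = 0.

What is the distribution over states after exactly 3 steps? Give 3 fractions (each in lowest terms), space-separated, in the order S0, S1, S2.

Answer: 104/343 99/343 20/49

Derivation:
Propagating the distribution step by step (d_{t+1} = d_t * P):
d_0 = (S0=0, S1=1, S2=0)
  d_1[S0] = 0*1/7 + 1*2/7 + 0*3/7 = 2/7
  d_1[S1] = 0*1/7 + 1*3/7 + 0*2/7 = 3/7
  d_1[S2] = 0*5/7 + 1*2/7 + 0*2/7 = 2/7
d_1 = (S0=2/7, S1=3/7, S2=2/7)
  d_2[S0] = 2/7*1/7 + 3/7*2/7 + 2/7*3/7 = 2/7
  d_2[S1] = 2/7*1/7 + 3/7*3/7 + 2/7*2/7 = 15/49
  d_2[S2] = 2/7*5/7 + 3/7*2/7 + 2/7*2/7 = 20/49
d_2 = (S0=2/7, S1=15/49, S2=20/49)
  d_3[S0] = 2/7*1/7 + 15/49*2/7 + 20/49*3/7 = 104/343
  d_3[S1] = 2/7*1/7 + 15/49*3/7 + 20/49*2/7 = 99/343
  d_3[S2] = 2/7*5/7 + 15/49*2/7 + 20/49*2/7 = 20/49
d_3 = (S0=104/343, S1=99/343, S2=20/49)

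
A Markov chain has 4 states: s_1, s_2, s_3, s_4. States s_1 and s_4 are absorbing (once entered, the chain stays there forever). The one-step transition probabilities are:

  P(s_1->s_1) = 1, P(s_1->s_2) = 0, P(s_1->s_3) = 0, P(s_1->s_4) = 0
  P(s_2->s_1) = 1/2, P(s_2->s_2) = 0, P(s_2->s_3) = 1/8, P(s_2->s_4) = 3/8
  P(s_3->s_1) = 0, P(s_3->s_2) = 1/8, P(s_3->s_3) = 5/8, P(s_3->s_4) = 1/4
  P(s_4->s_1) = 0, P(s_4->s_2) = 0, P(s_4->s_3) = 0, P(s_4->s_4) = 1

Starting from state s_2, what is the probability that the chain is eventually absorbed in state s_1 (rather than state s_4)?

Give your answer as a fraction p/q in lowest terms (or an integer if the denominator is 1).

Answer: 12/23

Derivation:
Let a_i = P(absorbed in s_1 | start in state i).
Boundary conditions: a_s_1 = 1, a_s_4 = 0.
For each transient state i, a_i = sum_j P(i->j) * a_j:
  a_s_2 = 1/2*a_s_1 + 0*a_s_2 + 1/8*a_s_3 + 3/8*a_s_4
  a_s_3 = 0*a_s_1 + 1/8*a_s_2 + 5/8*a_s_3 + 1/4*a_s_4

Substituting a_s_1 = 1 and a_s_4 = 0, rearrange to (I - Q) a = r where r[i] = P(i -> s_1):
  [1, -1/8] . (a_s_2, a_s_3) = 1/2
  [-1/8, 3/8] . (a_s_2, a_s_3) = 0

Solving yields:
  a_s_2 = 12/23
  a_s_3 = 4/23

Starting state is s_2, so the absorption probability is a_s_2 = 12/23.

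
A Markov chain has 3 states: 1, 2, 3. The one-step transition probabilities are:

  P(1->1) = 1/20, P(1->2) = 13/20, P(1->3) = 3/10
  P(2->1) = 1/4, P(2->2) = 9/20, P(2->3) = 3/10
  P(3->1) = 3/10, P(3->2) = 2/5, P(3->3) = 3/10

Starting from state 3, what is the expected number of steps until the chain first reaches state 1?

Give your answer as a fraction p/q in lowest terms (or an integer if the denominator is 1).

Answer: 190/53

Derivation:
Let h_i = expected steps to first reach 1 from state i.
Boundary: h_1 = 0.
First-step equations for the other states:
  h_2 = 1 + 1/4*h_1 + 9/20*h_2 + 3/10*h_3
  h_3 = 1 + 3/10*h_1 + 2/5*h_2 + 3/10*h_3

Substituting h_1 = 0 and rearranging gives the linear system (I - Q) h = 1:
  [11/20, -3/10] . (h_2, h_3) = 1
  [-2/5, 7/10] . (h_2, h_3) = 1

Solving yields:
  h_2 = 200/53
  h_3 = 190/53

Starting state is 3, so the expected hitting time is h_3 = 190/53.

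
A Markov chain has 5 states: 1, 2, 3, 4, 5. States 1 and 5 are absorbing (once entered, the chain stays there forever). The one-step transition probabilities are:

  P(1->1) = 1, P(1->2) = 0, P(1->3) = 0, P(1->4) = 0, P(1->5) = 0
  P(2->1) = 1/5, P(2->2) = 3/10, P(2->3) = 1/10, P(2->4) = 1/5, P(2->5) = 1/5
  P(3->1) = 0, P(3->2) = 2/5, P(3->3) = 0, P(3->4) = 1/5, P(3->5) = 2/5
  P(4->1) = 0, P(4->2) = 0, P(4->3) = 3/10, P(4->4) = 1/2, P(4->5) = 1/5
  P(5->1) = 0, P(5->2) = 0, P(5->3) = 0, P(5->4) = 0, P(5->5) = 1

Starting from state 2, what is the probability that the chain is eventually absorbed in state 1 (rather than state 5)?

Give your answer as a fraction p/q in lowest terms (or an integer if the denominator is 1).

Answer: 1/3

Derivation:
Let a_i = P(absorbed in 1 | start in state i).
Boundary conditions: a_1 = 1, a_5 = 0.
For each transient state i, a_i = sum_j P(i->j) * a_j:
  a_2 = 1/5*a_1 + 3/10*a_2 + 1/10*a_3 + 1/5*a_4 + 1/5*a_5
  a_3 = 0*a_1 + 2/5*a_2 + 0*a_3 + 1/5*a_4 + 2/5*a_5
  a_4 = 0*a_1 + 0*a_2 + 3/10*a_3 + 1/2*a_4 + 1/5*a_5

Substituting a_1 = 1 and a_5 = 0, rearrange to (I - Q) a = r where r[i] = P(i -> 1):
  [7/10, -1/10, -1/5] . (a_2, a_3, a_4) = 1/5
  [-2/5, 1, -1/5] . (a_2, a_3, a_4) = 0
  [0, -3/10, 1/2] . (a_2, a_3, a_4) = 0

Solving yields:
  a_2 = 1/3
  a_3 = 5/33
  a_4 = 1/11

Starting state is 2, so the absorption probability is a_2 = 1/3.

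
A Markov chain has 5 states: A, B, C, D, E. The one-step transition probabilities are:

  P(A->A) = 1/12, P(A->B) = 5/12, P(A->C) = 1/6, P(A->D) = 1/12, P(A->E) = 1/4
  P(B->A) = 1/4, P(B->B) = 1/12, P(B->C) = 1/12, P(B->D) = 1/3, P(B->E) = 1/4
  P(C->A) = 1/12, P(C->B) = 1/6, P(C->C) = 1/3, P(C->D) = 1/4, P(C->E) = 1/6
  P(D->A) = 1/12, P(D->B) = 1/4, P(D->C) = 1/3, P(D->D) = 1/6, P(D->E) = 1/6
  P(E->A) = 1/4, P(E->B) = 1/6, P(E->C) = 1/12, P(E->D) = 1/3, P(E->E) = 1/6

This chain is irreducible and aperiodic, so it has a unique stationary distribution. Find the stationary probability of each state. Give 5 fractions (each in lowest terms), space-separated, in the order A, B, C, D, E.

The stationary distribution satisfies pi = pi * P, i.e.:
  pi_A = 1/12*pi_A + 1/4*pi_B + 1/12*pi_C + 1/12*pi_D + 1/4*pi_E
  pi_B = 5/12*pi_A + 1/12*pi_B + 1/6*pi_C + 1/4*pi_D + 1/6*pi_E
  pi_C = 1/6*pi_A + 1/12*pi_B + 1/3*pi_C + 1/3*pi_D + 1/12*pi_E
  pi_D = 1/12*pi_A + 1/3*pi_B + 1/4*pi_C + 1/6*pi_D + 1/3*pi_E
  pi_E = 1/4*pi_A + 1/4*pi_B + 1/6*pi_C + 1/6*pi_D + 1/6*pi_E
with normalization: pi_A + pi_B + pi_C + pi_D + pi_E = 1.

Using the first 4 balance equations plus normalization, the linear system A*pi = b is:
  [-11/12, 1/4, 1/12, 1/12, 1/4] . pi = 0
  [5/12, -11/12, 1/6, 1/4, 1/6] . pi = 0
  [1/6, 1/12, -2/3, 1/3, 1/12] . pi = 0
  [1/12, 1/3, 1/4, -5/6, 1/3] . pi = 0
  [1, 1, 1, 1, 1] . pi = 1

Solving yields:
  pi_A = 53/352
  pi_B = 947/4576
  pi_C = 73/352
  pi_D = 21/88
  pi_E = 899/4576

Verification (pi * P):
  53/352*1/12 + 947/4576*1/4 + 73/352*1/12 + 21/88*1/12 + 899/4576*1/4 = 53/352 = pi_A  (ok)
  53/352*5/12 + 947/4576*1/12 + 73/352*1/6 + 21/88*1/4 + 899/4576*1/6 = 947/4576 = pi_B  (ok)
  53/352*1/6 + 947/4576*1/12 + 73/352*1/3 + 21/88*1/3 + 899/4576*1/12 = 73/352 = pi_C  (ok)
  53/352*1/12 + 947/4576*1/3 + 73/352*1/4 + 21/88*1/6 + 899/4576*1/3 = 21/88 = pi_D  (ok)
  53/352*1/4 + 947/4576*1/4 + 73/352*1/6 + 21/88*1/6 + 899/4576*1/6 = 899/4576 = pi_E  (ok)

Answer: 53/352 947/4576 73/352 21/88 899/4576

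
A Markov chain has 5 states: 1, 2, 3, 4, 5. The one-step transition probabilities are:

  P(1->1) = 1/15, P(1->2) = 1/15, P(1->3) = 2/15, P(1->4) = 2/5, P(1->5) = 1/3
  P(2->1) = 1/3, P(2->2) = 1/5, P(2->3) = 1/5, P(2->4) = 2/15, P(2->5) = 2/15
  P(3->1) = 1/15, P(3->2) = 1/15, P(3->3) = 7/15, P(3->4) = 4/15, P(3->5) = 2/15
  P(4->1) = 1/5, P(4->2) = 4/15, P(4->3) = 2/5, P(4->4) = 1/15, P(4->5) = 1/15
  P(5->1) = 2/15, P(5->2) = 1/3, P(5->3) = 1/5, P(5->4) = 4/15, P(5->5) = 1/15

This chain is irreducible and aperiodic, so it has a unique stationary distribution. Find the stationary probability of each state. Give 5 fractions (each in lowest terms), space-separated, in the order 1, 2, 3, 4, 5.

Answer: 1377/9131 1558/9131 2913/9131 2009/9131 1274/9131

Derivation:
The stationary distribution satisfies pi = pi * P, i.e.:
  pi_1 = 1/15*pi_1 + 1/3*pi_2 + 1/15*pi_3 + 1/5*pi_4 + 2/15*pi_5
  pi_2 = 1/15*pi_1 + 1/5*pi_2 + 1/15*pi_3 + 4/15*pi_4 + 1/3*pi_5
  pi_3 = 2/15*pi_1 + 1/5*pi_2 + 7/15*pi_3 + 2/5*pi_4 + 1/5*pi_5
  pi_4 = 2/5*pi_1 + 2/15*pi_2 + 4/15*pi_3 + 1/15*pi_4 + 4/15*pi_5
  pi_5 = 1/3*pi_1 + 2/15*pi_2 + 2/15*pi_3 + 1/15*pi_4 + 1/15*pi_5
with normalization: pi_1 + pi_2 + pi_3 + pi_4 + pi_5 = 1.

Using the first 4 balance equations plus normalization, the linear system A*pi = b is:
  [-14/15, 1/3, 1/15, 1/5, 2/15] . pi = 0
  [1/15, -4/5, 1/15, 4/15, 1/3] . pi = 0
  [2/15, 1/5, -8/15, 2/5, 1/5] . pi = 0
  [2/5, 2/15, 4/15, -14/15, 4/15] . pi = 0
  [1, 1, 1, 1, 1] . pi = 1

Solving yields:
  pi_1 = 1377/9131
  pi_2 = 1558/9131
  pi_3 = 2913/9131
  pi_4 = 2009/9131
  pi_5 = 1274/9131

Verification (pi * P):
  1377/9131*1/15 + 1558/9131*1/3 + 2913/9131*1/15 + 2009/9131*1/5 + 1274/9131*2/15 = 1377/9131 = pi_1  (ok)
  1377/9131*1/15 + 1558/9131*1/5 + 2913/9131*1/15 + 2009/9131*4/15 + 1274/9131*1/3 = 1558/9131 = pi_2  (ok)
  1377/9131*2/15 + 1558/9131*1/5 + 2913/9131*7/15 + 2009/9131*2/5 + 1274/9131*1/5 = 2913/9131 = pi_3  (ok)
  1377/9131*2/5 + 1558/9131*2/15 + 2913/9131*4/15 + 2009/9131*1/15 + 1274/9131*4/15 = 2009/9131 = pi_4  (ok)
  1377/9131*1/3 + 1558/9131*2/15 + 2913/9131*2/15 + 2009/9131*1/15 + 1274/9131*1/15 = 1274/9131 = pi_5  (ok)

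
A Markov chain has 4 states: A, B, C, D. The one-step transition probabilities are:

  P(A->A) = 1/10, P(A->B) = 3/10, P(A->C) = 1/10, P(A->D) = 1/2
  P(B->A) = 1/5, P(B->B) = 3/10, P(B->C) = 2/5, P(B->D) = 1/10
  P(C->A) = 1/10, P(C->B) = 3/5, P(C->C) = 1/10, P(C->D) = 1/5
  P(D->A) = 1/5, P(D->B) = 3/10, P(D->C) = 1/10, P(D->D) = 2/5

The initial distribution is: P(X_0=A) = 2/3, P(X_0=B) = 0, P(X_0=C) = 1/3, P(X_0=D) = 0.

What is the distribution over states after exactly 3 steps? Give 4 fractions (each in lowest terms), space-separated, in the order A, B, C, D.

Propagating the distribution step by step (d_{t+1} = d_t * P):
d_0 = (A=2/3, B=0, C=1/3, D=0)
  d_1[A] = 2/3*1/10 + 0*1/5 + 1/3*1/10 + 0*1/5 = 1/10
  d_1[B] = 2/3*3/10 + 0*3/10 + 1/3*3/5 + 0*3/10 = 2/5
  d_1[C] = 2/3*1/10 + 0*2/5 + 1/3*1/10 + 0*1/10 = 1/10
  d_1[D] = 2/3*1/2 + 0*1/10 + 1/3*1/5 + 0*2/5 = 2/5
d_1 = (A=1/10, B=2/5, C=1/10, D=2/5)
  d_2[A] = 1/10*1/10 + 2/5*1/5 + 1/10*1/10 + 2/5*1/5 = 9/50
  d_2[B] = 1/10*3/10 + 2/5*3/10 + 1/10*3/5 + 2/5*3/10 = 33/100
  d_2[C] = 1/10*1/10 + 2/5*2/5 + 1/10*1/10 + 2/5*1/10 = 11/50
  d_2[D] = 1/10*1/2 + 2/5*1/10 + 1/10*1/5 + 2/5*2/5 = 27/100
d_2 = (A=9/50, B=33/100, C=11/50, D=27/100)
  d_3[A] = 9/50*1/10 + 33/100*1/5 + 11/50*1/10 + 27/100*1/5 = 4/25
  d_3[B] = 9/50*3/10 + 33/100*3/10 + 11/50*3/5 + 27/100*3/10 = 183/500
  d_3[C] = 9/50*1/10 + 33/100*2/5 + 11/50*1/10 + 27/100*1/10 = 199/1000
  d_3[D] = 9/50*1/2 + 33/100*1/10 + 11/50*1/5 + 27/100*2/5 = 11/40
d_3 = (A=4/25, B=183/500, C=199/1000, D=11/40)

Answer: 4/25 183/500 199/1000 11/40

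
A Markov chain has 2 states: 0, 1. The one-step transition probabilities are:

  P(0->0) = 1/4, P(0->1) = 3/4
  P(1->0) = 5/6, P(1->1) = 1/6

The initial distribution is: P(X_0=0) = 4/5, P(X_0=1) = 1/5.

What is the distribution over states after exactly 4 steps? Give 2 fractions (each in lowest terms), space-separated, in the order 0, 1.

Propagating the distribution step by step (d_{t+1} = d_t * P):
d_0 = (0=4/5, 1=1/5)
  d_1[0] = 4/5*1/4 + 1/5*5/6 = 11/30
  d_1[1] = 4/5*3/4 + 1/5*1/6 = 19/30
d_1 = (0=11/30, 1=19/30)
  d_2[0] = 11/30*1/4 + 19/30*5/6 = 223/360
  d_2[1] = 11/30*3/4 + 19/30*1/6 = 137/360
d_2 = (0=223/360, 1=137/360)
  d_3[0] = 223/360*1/4 + 137/360*5/6 = 2039/4320
  d_3[1] = 223/360*3/4 + 137/360*1/6 = 2281/4320
d_3 = (0=2039/4320, 1=2281/4320)
  d_4[0] = 2039/4320*1/4 + 2281/4320*5/6 = 28927/51840
  d_4[1] = 2039/4320*3/4 + 2281/4320*1/6 = 22913/51840
d_4 = (0=28927/51840, 1=22913/51840)

Answer: 28927/51840 22913/51840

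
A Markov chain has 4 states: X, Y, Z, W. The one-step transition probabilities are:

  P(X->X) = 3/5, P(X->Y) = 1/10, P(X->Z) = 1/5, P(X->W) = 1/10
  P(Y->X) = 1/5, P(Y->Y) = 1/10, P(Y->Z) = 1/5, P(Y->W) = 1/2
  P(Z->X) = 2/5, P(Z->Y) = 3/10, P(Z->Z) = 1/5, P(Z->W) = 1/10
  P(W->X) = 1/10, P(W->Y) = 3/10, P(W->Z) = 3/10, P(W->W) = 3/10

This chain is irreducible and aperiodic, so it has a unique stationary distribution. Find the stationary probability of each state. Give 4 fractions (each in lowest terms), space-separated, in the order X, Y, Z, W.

The stationary distribution satisfies pi = pi * P, i.e.:
  pi_X = 3/5*pi_X + 1/5*pi_Y + 2/5*pi_Z + 1/10*pi_W
  pi_Y = 1/10*pi_X + 1/10*pi_Y + 3/10*pi_Z + 3/10*pi_W
  pi_Z = 1/5*pi_X + 1/5*pi_Y + 1/5*pi_Z + 3/10*pi_W
  pi_W = 1/10*pi_X + 1/2*pi_Y + 1/10*pi_Z + 3/10*pi_W
with normalization: pi_X + pi_Y + pi_Z + pi_W = 1.

Using the first 3 balance equations plus normalization, the linear system A*pi = b is:
  [-2/5, 1/5, 2/5, 1/10] . pi = 0
  [1/10, -9/10, 3/10, 3/10] . pi = 0
  [1/5, 1/5, -4/5, 3/10] . pi = 0
  [1, 1, 1, 1] . pi = 1

Solving yields:
  pi_X = 33/89
  pi_Y = 67/356
  pi_Z = 79/356
  pi_W = 39/178

Verification (pi * P):
  33/89*3/5 + 67/356*1/5 + 79/356*2/5 + 39/178*1/10 = 33/89 = pi_X  (ok)
  33/89*1/10 + 67/356*1/10 + 79/356*3/10 + 39/178*3/10 = 67/356 = pi_Y  (ok)
  33/89*1/5 + 67/356*1/5 + 79/356*1/5 + 39/178*3/10 = 79/356 = pi_Z  (ok)
  33/89*1/10 + 67/356*1/2 + 79/356*1/10 + 39/178*3/10 = 39/178 = pi_W  (ok)

Answer: 33/89 67/356 79/356 39/178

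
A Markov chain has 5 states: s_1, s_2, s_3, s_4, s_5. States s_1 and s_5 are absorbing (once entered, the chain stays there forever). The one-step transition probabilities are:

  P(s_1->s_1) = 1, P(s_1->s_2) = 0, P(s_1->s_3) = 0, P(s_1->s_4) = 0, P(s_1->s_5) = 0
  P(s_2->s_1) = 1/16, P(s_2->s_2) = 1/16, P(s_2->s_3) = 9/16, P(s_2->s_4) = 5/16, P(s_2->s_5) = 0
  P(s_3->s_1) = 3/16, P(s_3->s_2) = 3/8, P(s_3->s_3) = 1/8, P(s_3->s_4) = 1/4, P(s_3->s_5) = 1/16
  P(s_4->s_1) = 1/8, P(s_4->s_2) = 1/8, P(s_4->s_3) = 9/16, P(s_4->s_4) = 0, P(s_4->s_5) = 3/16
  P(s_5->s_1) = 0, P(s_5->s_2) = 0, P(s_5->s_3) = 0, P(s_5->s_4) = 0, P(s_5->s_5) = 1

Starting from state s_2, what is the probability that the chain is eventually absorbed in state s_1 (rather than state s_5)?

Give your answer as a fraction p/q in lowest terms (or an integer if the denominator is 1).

Let a_i = P(absorbed in s_1 | start in state i).
Boundary conditions: a_s_1 = 1, a_s_5 = 0.
For each transient state i, a_i = sum_j P(i->j) * a_j:
  a_s_2 = 1/16*a_s_1 + 1/16*a_s_2 + 9/16*a_s_3 + 5/16*a_s_4 + 0*a_s_5
  a_s_3 = 3/16*a_s_1 + 3/8*a_s_2 + 1/8*a_s_3 + 1/4*a_s_4 + 1/16*a_s_5
  a_s_4 = 1/8*a_s_1 + 1/8*a_s_2 + 9/16*a_s_3 + 0*a_s_4 + 3/16*a_s_5

Substituting a_s_1 = 1 and a_s_5 = 0, rearrange to (I - Q) a = r where r[i] = P(i -> s_1):
  [15/16, -9/16, -5/16] . (a_s_2, a_s_3, a_s_4) = 1/16
  [-3/8, 7/8, -1/4] . (a_s_2, a_s_3, a_s_4) = 3/16
  [-1/8, -9/16, 1] . (a_s_2, a_s_3, a_s_4) = 1/8

Solving yields:
  a_s_2 = 967/1474
  a_s_3 = 487/737
  a_s_4 = 853/1474

Starting state is s_2, so the absorption probability is a_s_2 = 967/1474.

Answer: 967/1474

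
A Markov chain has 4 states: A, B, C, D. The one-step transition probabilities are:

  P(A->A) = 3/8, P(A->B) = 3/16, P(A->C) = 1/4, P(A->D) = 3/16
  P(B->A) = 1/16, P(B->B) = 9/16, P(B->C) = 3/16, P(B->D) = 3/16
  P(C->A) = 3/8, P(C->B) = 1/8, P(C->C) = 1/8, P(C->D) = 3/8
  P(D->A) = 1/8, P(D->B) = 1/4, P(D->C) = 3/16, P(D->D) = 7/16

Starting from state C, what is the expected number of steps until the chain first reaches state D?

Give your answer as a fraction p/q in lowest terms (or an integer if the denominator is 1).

Answer: 298/81

Derivation:
Let h_i = expected steps to first reach D from state i.
Boundary: h_D = 0.
First-step equations for the other states:
  h_A = 1 + 3/8*h_A + 3/16*h_B + 1/4*h_C + 3/16*h_D
  h_B = 1 + 1/16*h_A + 9/16*h_B + 3/16*h_C + 3/16*h_D
  h_C = 1 + 3/8*h_A + 1/8*h_B + 1/8*h_C + 3/8*h_D

Substituting h_D = 0 and rearranging gives the linear system (I - Q) h = 1:
  [5/8, -3/16, -1/4] . (h_A, h_B, h_C) = 1
  [-1/16, 7/16, -3/16] . (h_A, h_B, h_C) = 1
  [-3/8, -1/8, 7/8] . (h_A, h_B, h_C) = 1

Solving yields:
  h_A = 358/81
  h_B = 364/81
  h_C = 298/81

Starting state is C, so the expected hitting time is h_C = 298/81.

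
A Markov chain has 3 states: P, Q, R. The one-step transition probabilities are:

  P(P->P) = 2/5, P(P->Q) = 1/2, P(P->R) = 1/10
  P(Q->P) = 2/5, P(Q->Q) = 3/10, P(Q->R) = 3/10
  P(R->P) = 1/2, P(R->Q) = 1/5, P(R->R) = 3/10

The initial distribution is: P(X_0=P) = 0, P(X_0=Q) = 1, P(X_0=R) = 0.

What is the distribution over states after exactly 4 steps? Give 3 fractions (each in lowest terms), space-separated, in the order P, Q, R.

Answer: 2107/5000 363/1000 539/2500

Derivation:
Propagating the distribution step by step (d_{t+1} = d_t * P):
d_0 = (P=0, Q=1, R=0)
  d_1[P] = 0*2/5 + 1*2/5 + 0*1/2 = 2/5
  d_1[Q] = 0*1/2 + 1*3/10 + 0*1/5 = 3/10
  d_1[R] = 0*1/10 + 1*3/10 + 0*3/10 = 3/10
d_1 = (P=2/5, Q=3/10, R=3/10)
  d_2[P] = 2/5*2/5 + 3/10*2/5 + 3/10*1/2 = 43/100
  d_2[Q] = 2/5*1/2 + 3/10*3/10 + 3/10*1/5 = 7/20
  d_2[R] = 2/5*1/10 + 3/10*3/10 + 3/10*3/10 = 11/50
d_2 = (P=43/100, Q=7/20, R=11/50)
  d_3[P] = 43/100*2/5 + 7/20*2/5 + 11/50*1/2 = 211/500
  d_3[Q] = 43/100*1/2 + 7/20*3/10 + 11/50*1/5 = 91/250
  d_3[R] = 43/100*1/10 + 7/20*3/10 + 11/50*3/10 = 107/500
d_3 = (P=211/500, Q=91/250, R=107/500)
  d_4[P] = 211/500*2/5 + 91/250*2/5 + 107/500*1/2 = 2107/5000
  d_4[Q] = 211/500*1/2 + 91/250*3/10 + 107/500*1/5 = 363/1000
  d_4[R] = 211/500*1/10 + 91/250*3/10 + 107/500*3/10 = 539/2500
d_4 = (P=2107/5000, Q=363/1000, R=539/2500)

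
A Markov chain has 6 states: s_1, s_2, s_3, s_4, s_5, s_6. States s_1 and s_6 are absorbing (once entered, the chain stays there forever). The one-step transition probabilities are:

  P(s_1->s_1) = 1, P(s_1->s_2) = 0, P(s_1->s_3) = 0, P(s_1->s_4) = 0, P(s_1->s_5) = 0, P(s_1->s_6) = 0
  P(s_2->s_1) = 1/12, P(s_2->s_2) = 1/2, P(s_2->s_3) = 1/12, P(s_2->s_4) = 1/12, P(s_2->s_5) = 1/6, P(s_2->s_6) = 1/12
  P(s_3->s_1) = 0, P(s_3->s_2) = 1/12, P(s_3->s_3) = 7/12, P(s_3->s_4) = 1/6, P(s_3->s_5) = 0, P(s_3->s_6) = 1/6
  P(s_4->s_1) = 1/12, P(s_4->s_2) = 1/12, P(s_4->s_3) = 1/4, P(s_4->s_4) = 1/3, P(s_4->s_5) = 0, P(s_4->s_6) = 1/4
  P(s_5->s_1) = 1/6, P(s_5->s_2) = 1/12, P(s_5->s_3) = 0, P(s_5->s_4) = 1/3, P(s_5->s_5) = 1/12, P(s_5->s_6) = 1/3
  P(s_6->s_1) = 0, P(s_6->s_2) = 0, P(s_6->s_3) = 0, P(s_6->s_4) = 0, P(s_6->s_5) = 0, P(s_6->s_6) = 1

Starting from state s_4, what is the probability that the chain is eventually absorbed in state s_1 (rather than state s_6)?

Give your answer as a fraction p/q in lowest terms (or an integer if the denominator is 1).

Answer: 13/58

Derivation:
Let a_i = P(absorbed in s_1 | start in state i).
Boundary conditions: a_s_1 = 1, a_s_6 = 0.
For each transient state i, a_i = sum_j P(i->j) * a_j:
  a_s_2 = 1/12*a_s_1 + 1/2*a_s_2 + 1/12*a_s_3 + 1/12*a_s_4 + 1/6*a_s_5 + 1/12*a_s_6
  a_s_3 = 0*a_s_1 + 1/12*a_s_2 + 7/12*a_s_3 + 1/6*a_s_4 + 0*a_s_5 + 1/6*a_s_6
  a_s_4 = 1/12*a_s_1 + 1/12*a_s_2 + 1/4*a_s_3 + 1/3*a_s_4 + 0*a_s_5 + 1/4*a_s_6
  a_s_5 = 1/6*a_s_1 + 1/12*a_s_2 + 0*a_s_3 + 1/3*a_s_4 + 1/12*a_s_5 + 1/3*a_s_6

Substituting a_s_1 = 1 and a_s_6 = 0, rearrange to (I - Q) a = r where r[i] = P(i -> s_1):
  [1/2, -1/12, -1/12, -1/6] . (a_s_2, a_s_3, a_s_4, a_s_5) = 1/12
  [-1/12, 5/12, -1/6, 0] . (a_s_2, a_s_3, a_s_4, a_s_5) = 0
  [-1/12, -1/4, 2/3, 0] . (a_s_2, a_s_3, a_s_4, a_s_5) = 1/12
  [-1/12, 0, -1/3, 11/12] . (a_s_2, a_s_3, a_s_4, a_s_5) = 1/6

Solving yields:
  a_s_2 = 19/58
  a_s_3 = 9/58
  a_s_4 = 13/58
  a_s_5 = 17/58

Starting state is s_4, so the absorption probability is a_s_4 = 13/58.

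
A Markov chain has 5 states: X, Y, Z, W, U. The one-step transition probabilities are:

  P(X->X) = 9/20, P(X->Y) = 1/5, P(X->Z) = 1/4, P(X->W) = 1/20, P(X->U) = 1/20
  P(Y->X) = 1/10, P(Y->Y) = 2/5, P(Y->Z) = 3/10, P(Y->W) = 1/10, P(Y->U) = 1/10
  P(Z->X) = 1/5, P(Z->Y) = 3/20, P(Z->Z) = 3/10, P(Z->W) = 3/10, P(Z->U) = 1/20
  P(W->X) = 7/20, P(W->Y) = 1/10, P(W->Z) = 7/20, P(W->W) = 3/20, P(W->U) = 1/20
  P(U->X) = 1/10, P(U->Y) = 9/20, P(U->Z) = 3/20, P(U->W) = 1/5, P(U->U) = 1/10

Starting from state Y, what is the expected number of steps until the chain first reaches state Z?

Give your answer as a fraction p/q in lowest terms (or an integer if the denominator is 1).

Answer: 2115/598

Derivation:
Let h_i = expected steps to first reach Z from state i.
Boundary: h_Z = 0.
First-step equations for the other states:
  h_X = 1 + 9/20*h_X + 1/5*h_Y + 1/4*h_Z + 1/20*h_W + 1/20*h_U
  h_Y = 1 + 1/10*h_X + 2/5*h_Y + 3/10*h_Z + 1/10*h_W + 1/10*h_U
  h_W = 1 + 7/20*h_X + 1/10*h_Y + 7/20*h_Z + 3/20*h_W + 1/20*h_U
  h_U = 1 + 1/10*h_X + 9/20*h_Y + 3/20*h_Z + 1/5*h_W + 1/10*h_U

Substituting h_Z = 0 and rearranging gives the linear system (I - Q) h = 1:
  [11/20, -1/5, -1/20, -1/20] . (h_X, h_Y, h_W, h_U) = 1
  [-1/10, 3/5, -1/10, -1/10] . (h_X, h_Y, h_W, h_U) = 1
  [-7/20, -1/10, 17/20, -1/20] . (h_X, h_Y, h_W, h_U) = 1
  [-1/10, -9/20, -1/5, 9/10] . (h_X, h_Y, h_W, h_U) = 1

Solving yields:
  h_X = 13565/3588
  h_Y = 2115/598
  h_W = 935/276
  h_U = 3635/897

Starting state is Y, so the expected hitting time is h_Y = 2115/598.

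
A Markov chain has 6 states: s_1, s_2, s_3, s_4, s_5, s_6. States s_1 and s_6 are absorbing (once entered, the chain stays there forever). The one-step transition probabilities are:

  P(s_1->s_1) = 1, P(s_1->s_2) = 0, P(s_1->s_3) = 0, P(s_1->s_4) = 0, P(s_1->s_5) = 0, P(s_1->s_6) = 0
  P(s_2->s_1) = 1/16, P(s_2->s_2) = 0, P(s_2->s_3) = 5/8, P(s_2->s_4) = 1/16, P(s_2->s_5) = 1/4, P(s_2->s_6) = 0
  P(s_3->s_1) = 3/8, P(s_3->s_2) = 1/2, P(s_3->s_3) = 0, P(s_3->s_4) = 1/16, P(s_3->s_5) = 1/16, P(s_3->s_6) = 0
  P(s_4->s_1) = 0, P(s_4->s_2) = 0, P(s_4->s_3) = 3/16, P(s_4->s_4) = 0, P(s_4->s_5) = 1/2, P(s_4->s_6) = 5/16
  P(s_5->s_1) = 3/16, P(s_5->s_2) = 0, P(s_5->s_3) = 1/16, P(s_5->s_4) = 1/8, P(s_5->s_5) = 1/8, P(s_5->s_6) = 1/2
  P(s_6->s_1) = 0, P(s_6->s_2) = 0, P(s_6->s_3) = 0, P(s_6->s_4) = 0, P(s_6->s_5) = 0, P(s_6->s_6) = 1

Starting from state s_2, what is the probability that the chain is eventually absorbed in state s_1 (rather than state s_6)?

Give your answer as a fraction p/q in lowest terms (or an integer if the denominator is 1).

Let a_i = P(absorbed in s_1 | start in state i).
Boundary conditions: a_s_1 = 1, a_s_6 = 0.
For each transient state i, a_i = sum_j P(i->j) * a_j:
  a_s_2 = 1/16*a_s_1 + 0*a_s_2 + 5/8*a_s_3 + 1/16*a_s_4 + 1/4*a_s_5 + 0*a_s_6
  a_s_3 = 3/8*a_s_1 + 1/2*a_s_2 + 0*a_s_3 + 1/16*a_s_4 + 1/16*a_s_5 + 0*a_s_6
  a_s_4 = 0*a_s_1 + 0*a_s_2 + 3/16*a_s_3 + 0*a_s_4 + 1/2*a_s_5 + 5/16*a_s_6
  a_s_5 = 3/16*a_s_1 + 0*a_s_2 + 1/16*a_s_3 + 1/8*a_s_4 + 1/8*a_s_5 + 1/2*a_s_6

Substituting a_s_1 = 1 and a_s_6 = 0, rearrange to (I - Q) a = r where r[i] = P(i -> s_1):
  [1, -5/8, -1/16, -1/4] . (a_s_2, a_s_3, a_s_4, a_s_5) = 1/16
  [-1/2, 1, -1/16, -1/16] . (a_s_2, a_s_3, a_s_4, a_s_5) = 3/8
  [0, -3/16, 1, -1/2] . (a_s_2, a_s_3, a_s_4, a_s_5) = 0
  [0, -1/16, -1/8, 7/8] . (a_s_2, a_s_3, a_s_4, a_s_5) = 3/16

Solving yields:
  a_s_2 = 20713/34352
  a_s_3 = 1532/2147
  a_s_4 = 616/2147
  a_s_5 = 1315/4294

Starting state is s_2, so the absorption probability is a_s_2 = 20713/34352.

Answer: 20713/34352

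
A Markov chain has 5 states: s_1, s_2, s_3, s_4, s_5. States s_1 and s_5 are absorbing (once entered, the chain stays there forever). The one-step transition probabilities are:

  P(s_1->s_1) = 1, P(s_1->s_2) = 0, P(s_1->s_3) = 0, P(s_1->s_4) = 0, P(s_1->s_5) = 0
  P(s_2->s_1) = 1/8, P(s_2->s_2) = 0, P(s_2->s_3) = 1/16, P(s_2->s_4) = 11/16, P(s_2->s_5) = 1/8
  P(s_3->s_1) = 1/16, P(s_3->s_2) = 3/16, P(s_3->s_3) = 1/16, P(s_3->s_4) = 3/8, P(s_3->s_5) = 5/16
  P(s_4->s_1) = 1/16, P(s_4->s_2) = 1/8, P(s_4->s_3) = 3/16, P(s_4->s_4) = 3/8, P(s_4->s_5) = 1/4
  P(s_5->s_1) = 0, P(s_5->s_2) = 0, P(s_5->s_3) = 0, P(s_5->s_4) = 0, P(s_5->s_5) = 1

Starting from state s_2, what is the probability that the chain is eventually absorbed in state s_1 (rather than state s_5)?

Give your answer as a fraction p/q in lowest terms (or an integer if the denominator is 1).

Answer: 478/1641

Derivation:
Let a_i = P(absorbed in s_1 | start in state i).
Boundary conditions: a_s_1 = 1, a_s_5 = 0.
For each transient state i, a_i = sum_j P(i->j) * a_j:
  a_s_2 = 1/8*a_s_1 + 0*a_s_2 + 1/16*a_s_3 + 11/16*a_s_4 + 1/8*a_s_5
  a_s_3 = 1/16*a_s_1 + 3/16*a_s_2 + 1/16*a_s_3 + 3/8*a_s_4 + 5/16*a_s_5
  a_s_4 = 1/16*a_s_1 + 1/8*a_s_2 + 3/16*a_s_3 + 3/8*a_s_4 + 1/4*a_s_5

Substituting a_s_1 = 1 and a_s_5 = 0, rearrange to (I - Q) a = r where r[i] = P(i -> s_1):
  [1, -1/16, -11/16] . (a_s_2, a_s_3, a_s_4) = 1/8
  [-3/16, 15/16, -3/8] . (a_s_2, a_s_3, a_s_4) = 1/16
  [-1/8, -3/16, 5/8] . (a_s_2, a_s_3, a_s_4) = 1/16

Solving yields:
  a_s_2 = 478/1641
  a_s_3 = 117/547
  a_s_4 = 365/1641

Starting state is s_2, so the absorption probability is a_s_2 = 478/1641.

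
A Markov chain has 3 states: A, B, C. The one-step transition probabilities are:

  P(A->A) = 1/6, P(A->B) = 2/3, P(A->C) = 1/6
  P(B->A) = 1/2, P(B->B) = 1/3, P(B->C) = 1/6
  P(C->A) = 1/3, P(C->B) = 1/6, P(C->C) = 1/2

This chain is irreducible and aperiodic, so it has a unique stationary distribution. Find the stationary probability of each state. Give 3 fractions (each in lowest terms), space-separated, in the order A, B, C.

Answer: 11/32 13/32 1/4

Derivation:
The stationary distribution satisfies pi = pi * P, i.e.:
  pi_A = 1/6*pi_A + 1/2*pi_B + 1/3*pi_C
  pi_B = 2/3*pi_A + 1/3*pi_B + 1/6*pi_C
  pi_C = 1/6*pi_A + 1/6*pi_B + 1/2*pi_C
with normalization: pi_A + pi_B + pi_C = 1.

Using the first 2 balance equations plus normalization, the linear system A*pi = b is:
  [-5/6, 1/2, 1/3] . pi = 0
  [2/3, -2/3, 1/6] . pi = 0
  [1, 1, 1] . pi = 1

Solving yields:
  pi_A = 11/32
  pi_B = 13/32
  pi_C = 1/4

Verification (pi * P):
  11/32*1/6 + 13/32*1/2 + 1/4*1/3 = 11/32 = pi_A  (ok)
  11/32*2/3 + 13/32*1/3 + 1/4*1/6 = 13/32 = pi_B  (ok)
  11/32*1/6 + 13/32*1/6 + 1/4*1/2 = 1/4 = pi_C  (ok)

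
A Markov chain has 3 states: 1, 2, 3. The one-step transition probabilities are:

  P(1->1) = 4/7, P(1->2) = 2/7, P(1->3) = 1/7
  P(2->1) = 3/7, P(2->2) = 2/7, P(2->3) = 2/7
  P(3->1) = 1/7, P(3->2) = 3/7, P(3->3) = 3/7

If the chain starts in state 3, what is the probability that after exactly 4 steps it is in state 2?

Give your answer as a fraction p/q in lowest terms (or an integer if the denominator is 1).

Computing P^4 by repeated multiplication:
P^1 =
  1: [4/7, 2/7, 1/7]
  2: [3/7, 2/7, 2/7]
  3: [1/7, 3/7, 3/7]
P^2 =
  1: [23/49, 15/49, 11/49]
  2: [20/49, 16/49, 13/49]
  3: [16/49, 17/49, 16/49]
P^3 =
  1: [148/343, 109/343, 86/343]
  2: [141/343, 111/343, 13/49]
  3: [131/343, 114/343, 2/7]
P^4 =
  1: [1005/2401, 772/2401, 624/2401]
  2: [988/2401, 111/343, 636/2401]
  3: [964/2401, 16/49, 653/2401]

(P^4)[3 -> 2] = 16/49

Answer: 16/49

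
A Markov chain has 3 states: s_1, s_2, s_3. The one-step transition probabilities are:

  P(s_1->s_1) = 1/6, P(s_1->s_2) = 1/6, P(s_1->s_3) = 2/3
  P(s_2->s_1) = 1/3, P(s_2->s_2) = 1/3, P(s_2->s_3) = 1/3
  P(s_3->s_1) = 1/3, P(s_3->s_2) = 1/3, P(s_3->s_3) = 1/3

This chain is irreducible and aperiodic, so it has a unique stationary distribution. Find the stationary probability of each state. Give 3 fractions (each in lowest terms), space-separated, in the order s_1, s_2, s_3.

Answer: 2/7 2/7 3/7

Derivation:
The stationary distribution satisfies pi = pi * P, i.e.:
  pi_s_1 = 1/6*pi_s_1 + 1/3*pi_s_2 + 1/3*pi_s_3
  pi_s_2 = 1/6*pi_s_1 + 1/3*pi_s_2 + 1/3*pi_s_3
  pi_s_3 = 2/3*pi_s_1 + 1/3*pi_s_2 + 1/3*pi_s_3
with normalization: pi_s_1 + pi_s_2 + pi_s_3 = 1.

Using the first 2 balance equations plus normalization, the linear system A*pi = b is:
  [-5/6, 1/3, 1/3] . pi = 0
  [1/6, -2/3, 1/3] . pi = 0
  [1, 1, 1] . pi = 1

Solving yields:
  pi_s_1 = 2/7
  pi_s_2 = 2/7
  pi_s_3 = 3/7

Verification (pi * P):
  2/7*1/6 + 2/7*1/3 + 3/7*1/3 = 2/7 = pi_s_1  (ok)
  2/7*1/6 + 2/7*1/3 + 3/7*1/3 = 2/7 = pi_s_2  (ok)
  2/7*2/3 + 2/7*1/3 + 3/7*1/3 = 3/7 = pi_s_3  (ok)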